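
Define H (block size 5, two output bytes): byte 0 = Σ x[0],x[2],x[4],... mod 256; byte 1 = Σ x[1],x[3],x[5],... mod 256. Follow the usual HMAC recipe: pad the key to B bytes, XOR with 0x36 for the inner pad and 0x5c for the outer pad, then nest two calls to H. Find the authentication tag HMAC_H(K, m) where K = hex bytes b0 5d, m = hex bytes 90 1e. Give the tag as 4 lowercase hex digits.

Key hex bytes b0 5d is 2 bytes ≤ B = 5; zero-pad to 5 bytes: K' = b0 5d 00 00 00.
K' ⊕ ipad = 86 6b 36 36 36.  K' ⊕ opad = ec 01 5c 5c 5c.
Inner input = (K'⊕ipad) ∥ m = 86 6b 36 36 36 ∥ 90 1e.
Inner hash: even-index sum = 272 mod 256 = 16; odd-index sum = 305 mod 256 = 49 → 10 31.
Outer input = (K'⊕opad) ∥ inner = ec 01 5c 5c 5c ∥ 10 31.
Outer hash (tag): even-index sum = 469 mod 256 = 213; odd-index sum = 109 mod 256 = 109 → d5 6d.

d56d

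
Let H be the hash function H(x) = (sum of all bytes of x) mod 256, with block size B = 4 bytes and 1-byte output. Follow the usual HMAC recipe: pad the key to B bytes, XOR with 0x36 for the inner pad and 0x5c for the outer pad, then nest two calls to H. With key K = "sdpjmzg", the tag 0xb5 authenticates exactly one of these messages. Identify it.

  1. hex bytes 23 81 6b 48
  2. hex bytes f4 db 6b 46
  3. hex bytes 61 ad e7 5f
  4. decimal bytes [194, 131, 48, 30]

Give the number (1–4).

4

Key "sdpjmzg" = 73 64 70 6a 6d 7a 67 is 7 bytes > B = 4, so hash it first: H(key) = ff, then zero-pad to 4 bytes: K' = ff 00 00 00.
K' ⊕ ipad = c9 36 36 36; K' ⊕ opad = a3 5c 5c 5c.
m1: inner = H(c9 36 36 36 23 81 6b 48) = c2; tag = H(a3 5c 5c 5c c2) = 79
m2: inner = H(c9 36 36 36 f4 db 6b 46) = eb; tag = H(a3 5c 5c 5c eb) = a2
m3: inner = H(c9 36 36 36 61 ad e7 5f) = bf; tag = H(a3 5c 5c 5c bf) = 76
m4: inner = H(c9 36 36 36 c2 83 30 1e) = fe; tag = H(a3 5c 5c 5c fe) = b5 ← matches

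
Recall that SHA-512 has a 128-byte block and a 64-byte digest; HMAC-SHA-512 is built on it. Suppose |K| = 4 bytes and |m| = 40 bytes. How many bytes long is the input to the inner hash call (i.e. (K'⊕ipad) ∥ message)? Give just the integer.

168

Key is 4 ≤ 128 bytes, zero-padded: |K'| = 128.
Inner input = (K'⊕ipad) ∥ m → 128 + 40 = 168 bytes.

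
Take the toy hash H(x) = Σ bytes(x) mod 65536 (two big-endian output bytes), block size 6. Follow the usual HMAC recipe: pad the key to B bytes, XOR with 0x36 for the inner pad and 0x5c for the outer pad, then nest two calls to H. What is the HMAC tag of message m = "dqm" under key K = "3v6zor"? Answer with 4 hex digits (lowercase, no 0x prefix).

Key "3v6zor" = 33 76 36 7a 6f 72 is exactly B = 6 bytes: K' = 33 76 36 7a 6f 72.
K' ⊕ ipad = 05 40 00 4c 59 44.  K' ⊕ opad = 6f 2a 6a 26 33 2e.
Inner input = (K'⊕ipad) ∥ m = 05 40 00 4c 59 44 ∥ 64 71 6d.
Inner hash: sum = 5+64+0+76+89+68+100+113+109 = 624 → 02 70.
Outer input = (K'⊕opad) ∥ inner = 6f 2a 6a 26 33 2e ∥ 02 70.
Outer hash (tag): sum = 111+42+106+38+51+46+2+112 = 508 → 01 fc.

01fc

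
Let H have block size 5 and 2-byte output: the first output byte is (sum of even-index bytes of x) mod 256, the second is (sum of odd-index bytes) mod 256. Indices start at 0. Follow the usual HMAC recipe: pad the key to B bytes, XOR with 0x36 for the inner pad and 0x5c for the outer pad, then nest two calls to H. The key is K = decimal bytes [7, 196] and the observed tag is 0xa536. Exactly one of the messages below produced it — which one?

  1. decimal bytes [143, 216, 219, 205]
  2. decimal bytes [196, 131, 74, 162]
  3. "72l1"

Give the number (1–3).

1

Key decimal bytes [7, 196] = 07 c4 is 2 bytes ≤ B = 5; zero-pad to 5 bytes: K' = 07 c4 00 00 00.
K' ⊕ ipad = 31 f2 36 36 36; K' ⊕ opad = 5b 98 5c 5c 5c.
m1: inner = H(31 f2 36 36 36 8f d8 db cd) = 42 92; tag = H(5b 98 5c 5c 5c 42 92) = a536 ← matches
m2: inner = H(31 f2 36 36 36 c4 83 4a a2) = c2 36; tag = H(5b 98 5c 5c 5c c2 36) = 49b6
m3: inner = H(31 f2 36 36 36 37 32 6c 31) = 00 cb; tag = H(5b 98 5c 5c 5c 00 cb) = def4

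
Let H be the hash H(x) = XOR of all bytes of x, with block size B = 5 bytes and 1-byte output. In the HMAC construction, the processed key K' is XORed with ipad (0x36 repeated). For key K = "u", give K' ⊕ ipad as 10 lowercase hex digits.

4336363636

Key "u" = 75 is 1 byte ≤ B = 5; zero-pad to 5 bytes: K' = 75 00 00 00 00.
XOR each byte with 0x36: 75⊕36=43, 00⊕36=36, 00⊕36=36, 00⊕36=36, 00⊕36=36.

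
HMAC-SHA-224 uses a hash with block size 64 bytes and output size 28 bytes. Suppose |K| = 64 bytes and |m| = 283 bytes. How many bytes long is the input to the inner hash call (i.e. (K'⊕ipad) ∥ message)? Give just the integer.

347

Key is 64 ≤ 64 bytes, zero-padded: |K'| = 64.
Inner input = (K'⊕ipad) ∥ m → 64 + 283 = 347 bytes.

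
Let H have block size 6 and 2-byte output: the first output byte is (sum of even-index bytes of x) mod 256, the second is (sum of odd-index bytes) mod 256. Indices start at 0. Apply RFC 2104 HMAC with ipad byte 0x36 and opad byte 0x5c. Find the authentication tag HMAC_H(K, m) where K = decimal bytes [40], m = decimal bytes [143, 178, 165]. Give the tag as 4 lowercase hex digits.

ea68

Key decimal bytes [40] = 28 is 1 byte ≤ B = 6; zero-pad to 6 bytes: K' = 28 00 00 00 00 00.
K' ⊕ ipad = 1e 36 36 36 36 36.  K' ⊕ opad = 74 5c 5c 5c 5c 5c.
Inner input = (K'⊕ipad) ∥ m = 1e 36 36 36 36 36 ∥ 8f b2 a5.
Inner hash: even-index sum = 446 mod 256 = 190; odd-index sum = 340 mod 256 = 84 → be 54.
Outer input = (K'⊕opad) ∥ inner = 74 5c 5c 5c 5c 5c ∥ be 54.
Outer hash (tag): even-index sum = 490 mod 256 = 234; odd-index sum = 360 mod 256 = 104 → ea 68.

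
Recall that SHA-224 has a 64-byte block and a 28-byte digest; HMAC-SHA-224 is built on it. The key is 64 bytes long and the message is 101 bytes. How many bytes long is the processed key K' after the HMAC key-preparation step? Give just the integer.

Key is 64 ≤ 64 bytes, zero-padded: |K'| = 64.

64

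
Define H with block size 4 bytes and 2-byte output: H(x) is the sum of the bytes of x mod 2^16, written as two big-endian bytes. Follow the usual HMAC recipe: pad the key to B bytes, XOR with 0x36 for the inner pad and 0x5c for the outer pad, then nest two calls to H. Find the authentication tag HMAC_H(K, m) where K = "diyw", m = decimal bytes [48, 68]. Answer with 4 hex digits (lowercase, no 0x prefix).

Key "diyw" = 64 69 79 77 is exactly B = 4 bytes: K' = 64 69 79 77.
K' ⊕ ipad = 52 5f 4f 41.  K' ⊕ opad = 38 35 25 2b.
Inner input = (K'⊕ipad) ∥ m = 52 5f 4f 41 ∥ 30 44.
Inner hash: sum = 82+95+79+65+48+68 = 437 → 01 b5.
Outer input = (K'⊕opad) ∥ inner = 38 35 25 2b ∥ 01 b5.
Outer hash (tag): sum = 56+53+37+43+1+181 = 371 → 01 73.

0173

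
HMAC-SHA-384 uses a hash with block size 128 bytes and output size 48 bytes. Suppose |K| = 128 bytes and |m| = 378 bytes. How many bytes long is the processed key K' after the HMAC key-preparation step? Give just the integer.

Key is 128 ≤ 128 bytes, zero-padded: |K'| = 128.

128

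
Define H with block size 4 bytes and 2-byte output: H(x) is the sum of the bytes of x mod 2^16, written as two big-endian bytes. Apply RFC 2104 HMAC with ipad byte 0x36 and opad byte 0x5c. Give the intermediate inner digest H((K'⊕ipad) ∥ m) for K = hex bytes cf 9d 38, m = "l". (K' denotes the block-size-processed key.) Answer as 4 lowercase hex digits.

0254

Key hex bytes cf 9d 38 is 3 bytes ≤ B = 4; zero-pad to 4 bytes: K' = cf 9d 38 00.
K' ⊕ ipad = f9 ab 0e 36.
Inner input = f9 ab 0e 36 ∥ 6c.
Inner hash: sum = 249+171+14+54+108 = 596 → 02 54.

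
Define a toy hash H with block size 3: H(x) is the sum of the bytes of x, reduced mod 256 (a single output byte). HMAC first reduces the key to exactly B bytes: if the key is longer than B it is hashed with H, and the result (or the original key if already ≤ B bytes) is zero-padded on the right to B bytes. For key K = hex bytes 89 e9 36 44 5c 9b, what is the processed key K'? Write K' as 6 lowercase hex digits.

|K| = 6 > B = 3, so first hash the key.
H(K): sum = 137+233+54+68+92+155 = 739; mod 256 = 227 → e3.
Zero-pad H(K) = e3 to 3 bytes: K' = e3 00 00.

e30000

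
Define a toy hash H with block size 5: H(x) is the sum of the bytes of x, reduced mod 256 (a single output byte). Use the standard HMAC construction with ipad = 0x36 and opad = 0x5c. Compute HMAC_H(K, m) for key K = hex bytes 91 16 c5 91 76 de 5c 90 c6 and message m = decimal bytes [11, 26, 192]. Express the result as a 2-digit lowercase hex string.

c1

Key hex bytes 91 16 c5 91 76 de 5c 90 c6 is 9 bytes > B = 5, so hash it first: H(key) = 03, then zero-pad to 5 bytes: K' = 03 00 00 00 00.
K' ⊕ ipad = 35 36 36 36 36.  K' ⊕ opad = 5f 5c 5c 5c 5c.
Inner input = (K'⊕ipad) ∥ m = 35 36 36 36 36 ∥ 0b 1a c0.
Inner hash: sum = 53+54+54+54+54+11+26+192 = 498; mod 256 = 242 → f2.
Outer input = (K'⊕opad) ∥ inner = 5f 5c 5c 5c 5c ∥ f2.
Outer hash (tag): sum = 95+92+92+92+92+242 = 705; mod 256 = 193 → c1.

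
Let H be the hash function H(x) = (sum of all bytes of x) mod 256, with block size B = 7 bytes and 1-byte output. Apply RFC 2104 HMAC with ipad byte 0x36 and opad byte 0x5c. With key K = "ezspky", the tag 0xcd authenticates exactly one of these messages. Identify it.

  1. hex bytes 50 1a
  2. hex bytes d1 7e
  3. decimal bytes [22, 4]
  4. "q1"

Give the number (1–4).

2

Key "ezspky" = 65 7a 73 70 6b 79 is 6 bytes ≤ B = 7; zero-pad to 7 bytes: K' = 65 7a 73 70 6b 79 00.
K' ⊕ ipad = 53 4c 45 46 5d 4f 36; K' ⊕ opad = 39 26 2f 2c 37 25 5c.
m1: inner = H(53 4c 45 46 5d 4f 36 50 1a) = 76; tag = H(39 26 2f 2c 37 25 5c 76) = e8
m2: inner = H(53 4c 45 46 5d 4f 36 d1 7e) = 5b; tag = H(39 26 2f 2c 37 25 5c 5b) = cd ← matches
m3: inner = H(53 4c 45 46 5d 4f 36 16 04) = 26; tag = H(39 26 2f 2c 37 25 5c 26) = 98
m4: inner = H(53 4c 45 46 5d 4f 36 71 31) = ae; tag = H(39 26 2f 2c 37 25 5c ae) = 20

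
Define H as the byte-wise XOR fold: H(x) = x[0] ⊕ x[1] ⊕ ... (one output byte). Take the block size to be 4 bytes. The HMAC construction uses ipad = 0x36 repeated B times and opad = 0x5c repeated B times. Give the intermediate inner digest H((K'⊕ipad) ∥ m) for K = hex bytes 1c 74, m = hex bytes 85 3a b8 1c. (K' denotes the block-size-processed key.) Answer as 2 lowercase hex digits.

Key hex bytes 1c 74 is 2 bytes ≤ B = 4; zero-pad to 4 bytes: K' = 1c 74 00 00.
K' ⊕ ipad = 2a 42 36 36.
Inner input = 2a 42 36 36 ∥ 85 3a b8 1c.
Inner hash: XOR 2a⊕42⊕36⊕36⊕85⊕3a⊕b8⊕1c = 73.

73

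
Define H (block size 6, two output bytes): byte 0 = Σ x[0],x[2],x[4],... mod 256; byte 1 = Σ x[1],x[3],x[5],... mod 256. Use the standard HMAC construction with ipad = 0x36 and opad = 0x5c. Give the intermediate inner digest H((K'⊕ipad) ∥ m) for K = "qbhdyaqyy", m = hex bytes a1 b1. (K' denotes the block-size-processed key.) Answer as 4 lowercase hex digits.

Key "qbhdyaqyy" = 71 62 68 64 79 61 71 79 79 is 9 bytes > B = 6, so hash it first: H(key) = 3c a0, then zero-pad to 6 bytes: K' = 3c a0 00 00 00 00.
K' ⊕ ipad = 0a 96 36 36 36 36.
Inner input = 0a 96 36 36 36 36 ∥ a1 b1.
Inner hash: even-index sum = 279 mod 256 = 23; odd-index sum = 435 mod 256 = 179 → 17 b3.

17b3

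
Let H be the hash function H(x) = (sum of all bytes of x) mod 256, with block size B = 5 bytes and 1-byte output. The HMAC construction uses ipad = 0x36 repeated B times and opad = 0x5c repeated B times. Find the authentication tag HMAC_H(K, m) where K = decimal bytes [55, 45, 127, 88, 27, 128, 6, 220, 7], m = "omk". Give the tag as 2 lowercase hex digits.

fb

Key decimal bytes [55, 45, 127, 88, 27, 128, 6, 220, 7] = 37 2d 7f 58 1b 80 06 dc 07 is 9 bytes > B = 5, so hash it first: H(key) = bf, then zero-pad to 5 bytes: K' = bf 00 00 00 00.
K' ⊕ ipad = 89 36 36 36 36.  K' ⊕ opad = e3 5c 5c 5c 5c.
Inner input = (K'⊕ipad) ∥ m = 89 36 36 36 36 ∥ 6f 6d 6b.
Inner hash: sum = 137+54+54+54+54+111+109+107 = 680; mod 256 = 168 → a8.
Outer input = (K'⊕opad) ∥ inner = e3 5c 5c 5c 5c ∥ a8.
Outer hash (tag): sum = 227+92+92+92+92+168 = 763; mod 256 = 251 → fb.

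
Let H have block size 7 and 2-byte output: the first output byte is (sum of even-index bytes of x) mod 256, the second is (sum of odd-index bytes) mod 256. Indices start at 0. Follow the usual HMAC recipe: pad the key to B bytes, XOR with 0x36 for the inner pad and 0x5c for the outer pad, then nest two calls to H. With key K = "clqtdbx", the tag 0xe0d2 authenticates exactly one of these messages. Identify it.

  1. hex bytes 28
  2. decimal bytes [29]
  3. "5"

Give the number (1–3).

Key "clqtdbx" = 63 6c 71 74 64 62 78 is exactly B = 7 bytes: K' = 63 6c 71 74 64 62 78.
K' ⊕ ipad = 55 5a 47 42 52 54 4e; K' ⊕ opad = 3f 30 2d 28 38 3e 24.
m1: inner = H(55 5a 47 42 52 54 4e 28) = 3c 18; tag = H(3f 30 2d 28 38 3e 24 3c 18) = e0d2 ← matches
m2: inner = H(55 5a 47 42 52 54 4e 1d) = 3c 0d; tag = H(3f 30 2d 28 38 3e 24 3c 0d) = d5d2
m3: inner = H(55 5a 47 42 52 54 4e 35) = 3c 25; tag = H(3f 30 2d 28 38 3e 24 3c 25) = edd2

1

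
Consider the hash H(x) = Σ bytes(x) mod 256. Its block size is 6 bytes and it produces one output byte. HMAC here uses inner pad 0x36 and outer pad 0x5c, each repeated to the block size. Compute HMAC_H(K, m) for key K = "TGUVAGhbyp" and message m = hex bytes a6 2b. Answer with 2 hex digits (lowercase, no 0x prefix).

3f

Key "TGUVAGhbyp" = 54 47 55 56 41 47 68 62 79 70 is 10 bytes > B = 6, so hash it first: H(key) = 81, then zero-pad to 6 bytes: K' = 81 00 00 00 00 00.
K' ⊕ ipad = b7 36 36 36 36 36.  K' ⊕ opad = dd 5c 5c 5c 5c 5c.
Inner input = (K'⊕ipad) ∥ m = b7 36 36 36 36 36 ∥ a6 2b.
Inner hash: sum = 183+54+54+54+54+54+166+43 = 662; mod 256 = 150 → 96.
Outer input = (K'⊕opad) ∥ inner = dd 5c 5c 5c 5c 5c ∥ 96.
Outer hash (tag): sum = 221+92+92+92+92+92+150 = 831; mod 256 = 63 → 3f.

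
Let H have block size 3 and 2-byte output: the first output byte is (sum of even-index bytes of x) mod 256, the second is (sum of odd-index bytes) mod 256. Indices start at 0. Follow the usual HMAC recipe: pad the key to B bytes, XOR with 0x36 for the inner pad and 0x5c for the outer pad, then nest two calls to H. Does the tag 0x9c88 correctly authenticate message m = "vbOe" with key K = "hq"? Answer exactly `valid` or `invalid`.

valid

Key "hq" = 68 71 is 2 bytes ≤ B = 3; zero-pad to 3 bytes: K' = 68 71 00.
K' ⊕ ipad = 5e 47 36; K' ⊕ opad = 34 2d 5c.
Inner hash: even-index sum = 347 mod 256 = 91; odd-index sum = 268 mod 256 = 12 → 5b 0c.
Outer hash (recomputed tag): even-index sum = 156 mod 256 = 156; odd-index sum = 136 mod 256 = 136 → 9c 88.
Recomputed tag = 9c88; claimed = 9c88 → match.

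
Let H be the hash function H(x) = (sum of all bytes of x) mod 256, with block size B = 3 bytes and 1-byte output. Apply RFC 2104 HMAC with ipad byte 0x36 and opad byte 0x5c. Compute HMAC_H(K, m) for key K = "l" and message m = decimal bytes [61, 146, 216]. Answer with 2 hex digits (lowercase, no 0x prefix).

Key "l" = 6c is 1 byte ≤ B = 3; zero-pad to 3 bytes: K' = 6c 00 00.
K' ⊕ ipad = 5a 36 36.  K' ⊕ opad = 30 5c 5c.
Inner input = (K'⊕ipad) ∥ m = 5a 36 36 ∥ 3d 92 d8.
Inner hash: sum = 90+54+54+61+146+216 = 621; mod 256 = 109 → 6d.
Outer input = (K'⊕opad) ∥ inner = 30 5c 5c ∥ 6d.
Outer hash (tag): sum = 48+92+92+109 = 341; mod 256 = 85 → 55.

55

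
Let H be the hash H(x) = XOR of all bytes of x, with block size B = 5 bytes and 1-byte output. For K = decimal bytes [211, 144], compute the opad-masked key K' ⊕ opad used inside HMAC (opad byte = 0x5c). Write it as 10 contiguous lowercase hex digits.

8fcc5c5c5c

Key decimal bytes [211, 144] = d3 90 is 2 bytes ≤ B = 5; zero-pad to 5 bytes: K' = d3 90 00 00 00.
XOR each byte with 0x5c: d3⊕5c=8f, 90⊕5c=cc, 00⊕5c=5c, 00⊕5c=5c, 00⊕5c=5c.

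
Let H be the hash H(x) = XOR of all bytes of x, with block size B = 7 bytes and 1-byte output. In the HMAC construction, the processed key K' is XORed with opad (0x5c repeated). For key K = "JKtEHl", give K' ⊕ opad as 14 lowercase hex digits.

Key "JKtEHl" = 4a 4b 74 45 48 6c is 6 bytes ≤ B = 7; zero-pad to 7 bytes: K' = 4a 4b 74 45 48 6c 00.
XOR each byte with 0x5c: 4a⊕5c=16, 4b⊕5c=17, 74⊕5c=28, 45⊕5c=19, 48⊕5c=14, 6c⊕5c=30, 00⊕5c=5c.

1617281914305c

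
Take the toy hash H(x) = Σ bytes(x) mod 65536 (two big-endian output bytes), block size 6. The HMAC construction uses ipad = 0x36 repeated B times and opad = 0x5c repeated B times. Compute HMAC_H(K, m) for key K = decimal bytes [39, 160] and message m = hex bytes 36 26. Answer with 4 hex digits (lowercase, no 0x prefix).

Key decimal bytes [39, 160] = 27 a0 is 2 bytes ≤ B = 6; zero-pad to 6 bytes: K' = 27 a0 00 00 00 00.
K' ⊕ ipad = 11 96 36 36 36 36.  K' ⊕ opad = 7b fc 5c 5c 5c 5c.
Inner input = (K'⊕ipad) ∥ m = 11 96 36 36 36 36 ∥ 36 26.
Inner hash: sum = 17+150+54+54+54+54+54+38 = 475 → 01 db.
Outer input = (K'⊕opad) ∥ inner = 7b fc 5c 5c 5c 5c ∥ 01 db.
Outer hash (tag): sum = 123+252+92+92+92+92+1+219 = 963 → 03 c3.

03c3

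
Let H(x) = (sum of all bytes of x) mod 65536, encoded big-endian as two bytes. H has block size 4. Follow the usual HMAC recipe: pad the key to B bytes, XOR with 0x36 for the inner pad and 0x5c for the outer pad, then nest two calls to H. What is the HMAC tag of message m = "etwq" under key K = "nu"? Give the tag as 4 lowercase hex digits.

01dd

Key "nu" = 6e 75 is 2 bytes ≤ B = 4; zero-pad to 4 bytes: K' = 6e 75 00 00.
K' ⊕ ipad = 58 43 36 36.  K' ⊕ opad = 32 29 5c 5c.
Inner input = (K'⊕ipad) ∥ m = 58 43 36 36 ∥ 65 74 77 71.
Inner hash: sum = 88+67+54+54+101+116+119+113 = 712 → 02 c8.
Outer input = (K'⊕opad) ∥ inner = 32 29 5c 5c ∥ 02 c8.
Outer hash (tag): sum = 50+41+92+92+2+200 = 477 → 01 dd.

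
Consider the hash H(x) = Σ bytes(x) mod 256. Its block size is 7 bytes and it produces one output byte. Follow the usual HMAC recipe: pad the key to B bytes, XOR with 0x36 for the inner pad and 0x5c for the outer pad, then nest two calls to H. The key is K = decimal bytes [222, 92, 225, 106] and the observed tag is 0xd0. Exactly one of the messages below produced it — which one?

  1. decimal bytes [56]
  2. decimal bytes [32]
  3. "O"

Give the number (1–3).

2

Key decimal bytes [222, 92, 225, 106] = de 5c e1 6a is 4 bytes ≤ B = 7; zero-pad to 7 bytes: K' = de 5c e1 6a 00 00 00.
K' ⊕ ipad = e8 6a d7 5c 36 36 36; K' ⊕ opad = 82 00 bd 36 5c 5c 5c.
m1: inner = H(e8 6a d7 5c 36 36 36 38) = 5f; tag = H(82 00 bd 36 5c 5c 5c 5f) = e8
m2: inner = H(e8 6a d7 5c 36 36 36 20) = 47; tag = H(82 00 bd 36 5c 5c 5c 47) = d0 ← matches
m3: inner = H(e8 6a d7 5c 36 36 36 4f) = 76; tag = H(82 00 bd 36 5c 5c 5c 76) = ff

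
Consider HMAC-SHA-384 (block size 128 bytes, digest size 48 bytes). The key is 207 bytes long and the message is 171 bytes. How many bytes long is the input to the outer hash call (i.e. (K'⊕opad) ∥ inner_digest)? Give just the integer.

Key is 207 > 128 bytes, so it is hashed to 48 bytes then zero-padded to 128: |K'| = 128.
Outer input = (K'⊕opad) ∥ H(inner) → 128 + 48 = 176 bytes.

176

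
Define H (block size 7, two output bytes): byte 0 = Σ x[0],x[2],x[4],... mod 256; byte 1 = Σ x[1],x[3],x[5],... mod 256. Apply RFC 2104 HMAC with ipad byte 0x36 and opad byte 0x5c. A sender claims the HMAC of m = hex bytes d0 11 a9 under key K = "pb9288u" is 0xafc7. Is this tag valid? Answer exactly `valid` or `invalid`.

invalid

Key "pb9288u" = 70 62 39 32 38 38 75 is exactly B = 7 bytes: K' = 70 62 39 32 38 38 75.
K' ⊕ ipad = 46 54 0f 04 0e 0e 43; K' ⊕ opad = 2c 3e 65 6e 64 64 29.
Inner hash: even-index sum = 183 mod 256 = 183; odd-index sum = 479 mod 256 = 223 → b7 df.
Outer hash (recomputed tag): even-index sum = 509 mod 256 = 253; odd-index sum = 455 mod 256 = 199 → fd c7.
Recomputed tag = fdc7; claimed = afc7 → mismatch.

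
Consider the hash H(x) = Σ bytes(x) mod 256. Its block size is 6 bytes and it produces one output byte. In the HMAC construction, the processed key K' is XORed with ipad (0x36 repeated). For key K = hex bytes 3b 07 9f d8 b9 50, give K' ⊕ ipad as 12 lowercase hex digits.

0d31a9ee8f66

Key hex bytes 3b 07 9f d8 b9 50 is exactly B = 6 bytes: K' = 3b 07 9f d8 b9 50.
XOR each byte with 0x36: 3b⊕36=0d, 07⊕36=31, 9f⊕36=a9, d8⊕36=ee, b9⊕36=8f, 50⊕36=66.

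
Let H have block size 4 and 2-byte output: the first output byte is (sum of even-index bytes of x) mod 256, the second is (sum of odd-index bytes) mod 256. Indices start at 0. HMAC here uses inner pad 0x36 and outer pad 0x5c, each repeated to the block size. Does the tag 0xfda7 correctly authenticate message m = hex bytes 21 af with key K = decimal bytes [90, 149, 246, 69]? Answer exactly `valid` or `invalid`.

valid

Key decimal bytes [90, 149, 246, 69] = 5a 95 f6 45 is exactly B = 4 bytes: K' = 5a 95 f6 45.
K' ⊕ ipad = 6c a3 c0 73; K' ⊕ opad = 06 c9 aa 19.
Inner hash: even-index sum = 333 mod 256 = 77; odd-index sum = 453 mod 256 = 197 → 4d c5.
Outer hash (recomputed tag): even-index sum = 253 mod 256 = 253; odd-index sum = 423 mod 256 = 167 → fd a7.
Recomputed tag = fda7; claimed = fda7 → match.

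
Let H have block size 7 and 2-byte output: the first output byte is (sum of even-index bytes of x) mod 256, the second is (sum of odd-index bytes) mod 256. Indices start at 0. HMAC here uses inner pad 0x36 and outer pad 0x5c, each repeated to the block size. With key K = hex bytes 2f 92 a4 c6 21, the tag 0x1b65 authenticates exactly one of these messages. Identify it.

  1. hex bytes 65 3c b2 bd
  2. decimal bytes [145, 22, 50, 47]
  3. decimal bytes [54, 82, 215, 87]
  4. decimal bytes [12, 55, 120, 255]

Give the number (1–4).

3

Key hex bytes 2f 92 a4 c6 21 is 5 bytes ≤ B = 7; zero-pad to 7 bytes: K' = 2f 92 a4 c6 21 00 00.
K' ⊕ ipad = 19 a4 92 f0 17 36 36; K' ⊕ opad = 73 ce f8 9a 7d 5c 5c.
m1: inner = H(19 a4 92 f0 17 36 36 65 3c b2 bd) = f1 e1; tag = H(73 ce f8 9a 7d 5c 5c f1 e1) = 25b5
m2: inner = H(19 a4 92 f0 17 36 36 91 16 32 2f) = 3d 8d; tag = H(73 ce f8 9a 7d 5c 5c 3d 8d) = d101
m3: inner = H(19 a4 92 f0 17 36 36 36 52 d7 57) = a1 d7; tag = H(73 ce f8 9a 7d 5c 5c a1 d7) = 1b65 ← matches
m4: inner = H(19 a4 92 f0 17 36 36 0c 37 78 ff) = 2e 4e; tag = H(73 ce f8 9a 7d 5c 5c 2e 4e) = 92f2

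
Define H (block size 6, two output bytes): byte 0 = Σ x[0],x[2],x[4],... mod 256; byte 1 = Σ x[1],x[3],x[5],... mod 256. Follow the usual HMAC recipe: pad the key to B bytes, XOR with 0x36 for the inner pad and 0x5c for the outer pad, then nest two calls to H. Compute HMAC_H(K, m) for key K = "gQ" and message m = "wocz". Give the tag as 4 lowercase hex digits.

8a81

Key "gQ" = 67 51 is 2 bytes ≤ B = 6; zero-pad to 6 bytes: K' = 67 51 00 00 00 00.
K' ⊕ ipad = 51 67 36 36 36 36.  K' ⊕ opad = 3b 0d 5c 5c 5c 5c.
Inner input = (K'⊕ipad) ∥ m = 51 67 36 36 36 36 ∥ 77 6f 63 7a.
Inner hash: even-index sum = 407 mod 256 = 151; odd-index sum = 444 mod 256 = 188 → 97 bc.
Outer input = (K'⊕opad) ∥ inner = 3b 0d 5c 5c 5c 5c ∥ 97 bc.
Outer hash (tag): even-index sum = 394 mod 256 = 138; odd-index sum = 385 mod 256 = 129 → 8a 81.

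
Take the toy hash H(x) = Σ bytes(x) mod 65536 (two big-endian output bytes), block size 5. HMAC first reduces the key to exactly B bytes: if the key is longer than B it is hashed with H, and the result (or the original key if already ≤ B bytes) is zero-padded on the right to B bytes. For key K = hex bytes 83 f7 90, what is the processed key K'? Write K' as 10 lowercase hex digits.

83f7900000

Key hex bytes 83 f7 90 is 3 bytes ≤ B = 5; zero-pad to 5 bytes: K' = 83 f7 90 00 00.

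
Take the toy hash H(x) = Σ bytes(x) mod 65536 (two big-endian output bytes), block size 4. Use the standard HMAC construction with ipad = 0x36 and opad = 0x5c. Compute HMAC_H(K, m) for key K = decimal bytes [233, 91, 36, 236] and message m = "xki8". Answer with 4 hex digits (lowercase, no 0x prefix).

Key decimal bytes [233, 91, 36, 236] = e9 5b 24 ec is exactly B = 4 bytes: K' = e9 5b 24 ec.
K' ⊕ ipad = df 6d 12 da.  K' ⊕ opad = b5 07 78 b0.
Inner input = (K'⊕ipad) ∥ m = df 6d 12 da ∥ 78 6b 69 38.
Inner hash: sum = 223+109+18+218+120+107+105+56 = 956 → 03 bc.
Outer input = (K'⊕opad) ∥ inner = b5 07 78 b0 ∥ 03 bc.
Outer hash (tag): sum = 181+7+120+176+3+188 = 675 → 02 a3.

02a3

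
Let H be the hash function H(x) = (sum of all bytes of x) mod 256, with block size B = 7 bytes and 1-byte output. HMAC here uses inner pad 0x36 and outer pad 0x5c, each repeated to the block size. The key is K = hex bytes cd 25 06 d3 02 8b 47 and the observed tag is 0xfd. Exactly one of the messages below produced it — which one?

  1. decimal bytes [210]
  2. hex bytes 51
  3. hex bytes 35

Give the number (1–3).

Key hex bytes cd 25 06 d3 02 8b 47 is exactly B = 7 bytes: K' = cd 25 06 d3 02 8b 47.
K' ⊕ ipad = fb 13 30 e5 34 bd 71; K' ⊕ opad = 91 79 5a 8f 5e d7 1b.
m1: inner = H(fb 13 30 e5 34 bd 71 d2) = 57; tag = H(91 79 5a 8f 5e d7 1b 57) = 9a
m2: inner = H(fb 13 30 e5 34 bd 71 51) = d6; tag = H(91 79 5a 8f 5e d7 1b d6) = 19
m3: inner = H(fb 13 30 e5 34 bd 71 35) = ba; tag = H(91 79 5a 8f 5e d7 1b ba) = fd ← matches

3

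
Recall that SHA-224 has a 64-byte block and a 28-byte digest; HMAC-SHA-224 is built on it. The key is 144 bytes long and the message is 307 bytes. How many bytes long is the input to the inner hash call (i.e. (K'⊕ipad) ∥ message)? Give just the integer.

371

Key is 144 > 64 bytes, so it is hashed to 28 bytes then zero-padded to 64: |K'| = 64.
Inner input = (K'⊕ipad) ∥ m → 64 + 307 = 371 bytes.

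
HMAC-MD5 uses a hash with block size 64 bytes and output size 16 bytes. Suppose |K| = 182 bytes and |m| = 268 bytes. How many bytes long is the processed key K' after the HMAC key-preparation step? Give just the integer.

64

Key is 182 > 64 bytes, so it is hashed to 16 bytes then zero-padded to 64: |K'| = 64.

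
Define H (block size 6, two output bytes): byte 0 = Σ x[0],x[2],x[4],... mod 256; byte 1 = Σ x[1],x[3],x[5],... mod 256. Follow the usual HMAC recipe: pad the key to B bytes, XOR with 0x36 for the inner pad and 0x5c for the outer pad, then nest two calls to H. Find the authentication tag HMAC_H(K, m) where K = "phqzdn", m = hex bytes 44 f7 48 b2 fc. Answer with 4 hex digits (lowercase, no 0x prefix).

Key "phqzdn" = 70 68 71 7a 64 6e is exactly B = 6 bytes: K' = 70 68 71 7a 64 6e.
K' ⊕ ipad = 46 5e 47 4c 52 58.  K' ⊕ opad = 2c 34 2d 26 38 32.
Inner input = (K'⊕ipad) ∥ m = 46 5e 47 4c 52 58 ∥ 44 f7 48 b2 fc.
Inner hash: even-index sum = 615 mod 256 = 103; odd-index sum = 683 mod 256 = 171 → 67 ab.
Outer input = (K'⊕opad) ∥ inner = 2c 34 2d 26 38 32 ∥ 67 ab.
Outer hash (tag): even-index sum = 248 mod 256 = 248; odd-index sum = 311 mod 256 = 55 → f8 37.

f837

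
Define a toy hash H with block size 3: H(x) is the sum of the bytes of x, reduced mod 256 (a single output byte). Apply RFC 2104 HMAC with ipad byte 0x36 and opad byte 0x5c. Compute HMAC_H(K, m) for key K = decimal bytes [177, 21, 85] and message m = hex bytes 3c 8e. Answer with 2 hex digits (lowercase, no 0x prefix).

Key decimal bytes [177, 21, 85] = b1 15 55 is exactly B = 3 bytes: K' = b1 15 55.
K' ⊕ ipad = 87 23 63.  K' ⊕ opad = ed 49 09.
Inner input = (K'⊕ipad) ∥ m = 87 23 63 ∥ 3c 8e.
Inner hash: sum = 135+35+99+60+142 = 471; mod 256 = 215 → d7.
Outer input = (K'⊕opad) ∥ inner = ed 49 09 ∥ d7.
Outer hash (tag): sum = 237+73+9+215 = 534; mod 256 = 22 → 16.

16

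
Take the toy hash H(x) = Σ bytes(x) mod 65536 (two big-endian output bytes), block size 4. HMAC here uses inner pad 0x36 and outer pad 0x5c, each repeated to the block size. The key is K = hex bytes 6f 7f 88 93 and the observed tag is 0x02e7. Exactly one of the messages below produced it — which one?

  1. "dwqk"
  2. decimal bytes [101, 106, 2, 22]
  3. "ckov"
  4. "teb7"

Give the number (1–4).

Key hex bytes 6f 7f 88 93 is exactly B = 4 bytes: K' = 6f 7f 88 93.
K' ⊕ ipad = 59 49 be a5; K' ⊕ opad = 33 23 d4 cf.
m1: inner = H(59 49 be a5 64 77 71 6b) = 03 bc; tag = H(33 23 d4 cf 03 bc) = 02b8
m2: inner = H(59 49 be a5 65 6a 02 16) = 02 ec; tag = H(33 23 d4 cf 02 ec) = 02e7 ← matches
m3: inner = H(59 49 be a5 63 6b 6f 76) = 03 b8; tag = H(33 23 d4 cf 03 b8) = 02b4
m4: inner = H(59 49 be a5 74 65 62 37) = 03 77; tag = H(33 23 d4 cf 03 77) = 0273

2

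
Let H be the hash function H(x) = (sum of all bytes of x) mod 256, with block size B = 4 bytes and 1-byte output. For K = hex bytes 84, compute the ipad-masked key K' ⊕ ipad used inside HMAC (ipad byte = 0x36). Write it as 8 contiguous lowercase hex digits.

Key hex bytes 84 is 1 byte ≤ B = 4; zero-pad to 4 bytes: K' = 84 00 00 00.
XOR each byte with 0x36: 84⊕36=b2, 00⊕36=36, 00⊕36=36, 00⊕36=36.

b2363636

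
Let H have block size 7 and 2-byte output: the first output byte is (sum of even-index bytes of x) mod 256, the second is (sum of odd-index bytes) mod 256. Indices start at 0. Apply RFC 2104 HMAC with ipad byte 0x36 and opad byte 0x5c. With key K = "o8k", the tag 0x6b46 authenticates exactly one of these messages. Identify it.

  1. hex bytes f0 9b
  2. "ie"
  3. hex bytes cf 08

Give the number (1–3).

3

Key "o8k" = 6f 38 6b is 3 bytes ≤ B = 7; zero-pad to 7 bytes: K' = 6f 38 6b 00 00 00 00.
K' ⊕ ipad = 59 0e 5d 36 36 36 36; K' ⊕ opad = 33 64 37 5c 5c 5c 5c.
m1: inner = H(59 0e 5d 36 36 36 36 f0 9b) = bd 6a; tag = H(33 64 37 5c 5c 5c 5c bd 6a) = 8cd9
m2: inner = H(59 0e 5d 36 36 36 36 69 65) = 87 e3; tag = H(33 64 37 5c 5c 5c 5c 87 e3) = 05a3
m3: inner = H(59 0e 5d 36 36 36 36 cf 08) = 2a 49; tag = H(33 64 37 5c 5c 5c 5c 2a 49) = 6b46 ← matches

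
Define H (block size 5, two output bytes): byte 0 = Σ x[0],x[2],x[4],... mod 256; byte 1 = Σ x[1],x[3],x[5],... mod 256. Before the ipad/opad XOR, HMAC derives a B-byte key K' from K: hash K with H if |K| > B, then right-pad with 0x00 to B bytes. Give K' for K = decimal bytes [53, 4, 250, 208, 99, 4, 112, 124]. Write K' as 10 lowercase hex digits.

0254000000

|K| = 8 > B = 5, so first hash the key.
H(K): even-index sum = 514 mod 256 = 2; odd-index sum = 340 mod 256 = 84 → 02 54.
Zero-pad H(K) = 02 54 to 5 bytes: K' = 02 54 00 00 00.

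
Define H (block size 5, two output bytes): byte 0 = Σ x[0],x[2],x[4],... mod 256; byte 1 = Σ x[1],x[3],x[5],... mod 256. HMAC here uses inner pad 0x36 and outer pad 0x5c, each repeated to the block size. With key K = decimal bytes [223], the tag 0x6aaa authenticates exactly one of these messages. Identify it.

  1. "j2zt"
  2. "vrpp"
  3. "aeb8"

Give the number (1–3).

3

Key decimal bytes [223] = df is 1 byte ≤ B = 5; zero-pad to 5 bytes: K' = df 00 00 00 00.
K' ⊕ ipad = e9 36 36 36 36; K' ⊕ opad = 83 5c 5c 5c 5c.
m1: inner = H(e9 36 36 36 36 6a 32 7a 74) = fb 50; tag = H(83 5c 5c 5c 5c fb 50) = 8bb3
m2: inner = H(e9 36 36 36 36 76 72 70 70) = 37 52; tag = H(83 5c 5c 5c 5c 37 52) = 8def
m3: inner = H(e9 36 36 36 36 61 65 62 38) = f2 2f; tag = H(83 5c 5c 5c 5c f2 2f) = 6aaa ← matches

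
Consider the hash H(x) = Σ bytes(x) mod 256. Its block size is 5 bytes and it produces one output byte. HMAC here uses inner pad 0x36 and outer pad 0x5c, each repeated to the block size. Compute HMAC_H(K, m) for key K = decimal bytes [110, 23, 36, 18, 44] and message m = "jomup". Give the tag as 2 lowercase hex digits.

a7

Key decimal bytes [110, 23, 36, 18, 44] = 6e 17 24 12 2c is exactly B = 5 bytes: K' = 6e 17 24 12 2c.
K' ⊕ ipad = 58 21 12 24 1a.  K' ⊕ opad = 32 4b 78 4e 70.
Inner input = (K'⊕ipad) ∥ m = 58 21 12 24 1a ∥ 6a 6f 6d 75 70.
Inner hash: sum = 88+33+18+36+26+106+111+109+117+112 = 756; mod 256 = 244 → f4.
Outer input = (K'⊕opad) ∥ inner = 32 4b 78 4e 70 ∥ f4.
Outer hash (tag): sum = 50+75+120+78+112+244 = 679; mod 256 = 167 → a7.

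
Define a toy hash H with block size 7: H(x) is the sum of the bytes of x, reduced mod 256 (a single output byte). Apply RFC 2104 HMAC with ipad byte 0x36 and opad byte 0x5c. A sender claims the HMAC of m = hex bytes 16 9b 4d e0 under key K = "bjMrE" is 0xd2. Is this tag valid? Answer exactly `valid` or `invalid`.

Key "bjMrE" = 62 6a 4d 72 45 is 5 bytes ≤ B = 7; zero-pad to 7 bytes: K' = 62 6a 4d 72 45 00 00.
K' ⊕ ipad = 54 5c 7b 44 73 36 36; K' ⊕ opad = 3e 36 11 2e 19 5c 5c.
Inner hash: sum = 84+92+123+68+115+54+54+22+155+77+224 = 1068; mod 256 = 44 → 2c.
Outer hash (recomputed tag): sum = 62+54+17+46+25+92+92+44 = 432; mod 256 = 176 → b0.
Recomputed tag = b0; claimed = d2 → mismatch.

invalid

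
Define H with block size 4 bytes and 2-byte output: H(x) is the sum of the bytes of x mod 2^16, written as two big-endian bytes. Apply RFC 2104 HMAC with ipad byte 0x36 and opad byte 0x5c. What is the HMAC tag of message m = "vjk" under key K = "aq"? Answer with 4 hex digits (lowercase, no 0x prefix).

0179

Key "aq" = 61 71 is 2 bytes ≤ B = 4; zero-pad to 4 bytes: K' = 61 71 00 00.
K' ⊕ ipad = 57 47 36 36.  K' ⊕ opad = 3d 2d 5c 5c.
Inner input = (K'⊕ipad) ∥ m = 57 47 36 36 ∥ 76 6a 6b.
Inner hash: sum = 87+71+54+54+118+106+107 = 597 → 02 55.
Outer input = (K'⊕opad) ∥ inner = 3d 2d 5c 5c ∥ 02 55.
Outer hash (tag): sum = 61+45+92+92+2+85 = 377 → 01 79.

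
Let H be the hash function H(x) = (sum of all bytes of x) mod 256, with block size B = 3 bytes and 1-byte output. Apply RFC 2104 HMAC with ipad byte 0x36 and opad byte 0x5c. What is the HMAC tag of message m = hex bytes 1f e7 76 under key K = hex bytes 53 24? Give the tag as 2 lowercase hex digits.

0c

Key hex bytes 53 24 is 2 bytes ≤ B = 3; zero-pad to 3 bytes: K' = 53 24 00.
K' ⊕ ipad = 65 12 36.  K' ⊕ opad = 0f 78 5c.
Inner input = (K'⊕ipad) ∥ m = 65 12 36 ∥ 1f e7 76.
Inner hash: sum = 101+18+54+31+231+118 = 553; mod 256 = 41 → 29.
Outer input = (K'⊕opad) ∥ inner = 0f 78 5c ∥ 29.
Outer hash (tag): sum = 15+120+92+41 = 268; mod 256 = 12 → 0c.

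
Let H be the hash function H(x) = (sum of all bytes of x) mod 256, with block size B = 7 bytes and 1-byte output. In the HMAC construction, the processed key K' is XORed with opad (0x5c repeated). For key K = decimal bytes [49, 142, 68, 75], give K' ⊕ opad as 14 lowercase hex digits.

Key decimal bytes [49, 142, 68, 75] = 31 8e 44 4b is 4 bytes ≤ B = 7; zero-pad to 7 bytes: K' = 31 8e 44 4b 00 00 00.
XOR each byte with 0x5c: 31⊕5c=6d, 8e⊕5c=d2, 44⊕5c=18, 4b⊕5c=17, 00⊕5c=5c, 00⊕5c=5c, 00⊕5c=5c.

6dd218175c5c5c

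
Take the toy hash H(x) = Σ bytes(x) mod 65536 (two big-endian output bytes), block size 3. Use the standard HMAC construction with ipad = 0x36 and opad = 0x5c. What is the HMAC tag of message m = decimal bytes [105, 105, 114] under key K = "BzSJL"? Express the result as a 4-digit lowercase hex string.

Key "BzSJL" = 42 7a 53 4a 4c is 5 bytes > B = 3, so hash it first: H(key) = 01 a5, then zero-pad to 3 bytes: K' = 01 a5 00.
K' ⊕ ipad = 37 93 36.  K' ⊕ opad = 5d f9 5c.
Inner input = (K'⊕ipad) ∥ m = 37 93 36 ∥ 69 69 72.
Inner hash: sum = 55+147+54+105+105+114 = 580 → 02 44.
Outer input = (K'⊕opad) ∥ inner = 5d f9 5c ∥ 02 44.
Outer hash (tag): sum = 93+249+92+2+68 = 504 → 01 f8.

01f8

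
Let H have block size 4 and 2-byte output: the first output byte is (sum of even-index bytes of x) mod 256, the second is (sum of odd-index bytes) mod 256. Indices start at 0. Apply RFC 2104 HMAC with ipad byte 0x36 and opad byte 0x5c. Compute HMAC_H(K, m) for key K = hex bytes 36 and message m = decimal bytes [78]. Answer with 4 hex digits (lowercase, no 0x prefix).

4a24

Key hex bytes 36 is 1 byte ≤ B = 4; zero-pad to 4 bytes: K' = 36 00 00 00.
K' ⊕ ipad = 00 36 36 36.  K' ⊕ opad = 6a 5c 5c 5c.
Inner input = (K'⊕ipad) ∥ m = 00 36 36 36 ∥ 4e.
Inner hash: even-index sum = 132 mod 256 = 132; odd-index sum = 108 mod 256 = 108 → 84 6c.
Outer input = (K'⊕opad) ∥ inner = 6a 5c 5c 5c ∥ 84 6c.
Outer hash (tag): even-index sum = 330 mod 256 = 74; odd-index sum = 292 mod 256 = 36 → 4a 24.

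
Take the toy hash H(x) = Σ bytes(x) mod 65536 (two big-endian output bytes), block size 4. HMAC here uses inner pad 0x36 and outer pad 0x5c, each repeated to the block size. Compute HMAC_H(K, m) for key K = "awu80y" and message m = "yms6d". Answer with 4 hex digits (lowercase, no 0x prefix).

0235

Key "awu80y" = 61 77 75 38 30 79 is 6 bytes > B = 4, so hash it first: H(key) = 02 2e, then zero-pad to 4 bytes: K' = 02 2e 00 00.
K' ⊕ ipad = 34 18 36 36.  K' ⊕ opad = 5e 72 5c 5c.
Inner input = (K'⊕ipad) ∥ m = 34 18 36 36 ∥ 79 6d 73 36 64.
Inner hash: sum = 52+24+54+54+121+109+115+54+100 = 683 → 02 ab.
Outer input = (K'⊕opad) ∥ inner = 5e 72 5c 5c ∥ 02 ab.
Outer hash (tag): sum = 94+114+92+92+2+171 = 565 → 02 35.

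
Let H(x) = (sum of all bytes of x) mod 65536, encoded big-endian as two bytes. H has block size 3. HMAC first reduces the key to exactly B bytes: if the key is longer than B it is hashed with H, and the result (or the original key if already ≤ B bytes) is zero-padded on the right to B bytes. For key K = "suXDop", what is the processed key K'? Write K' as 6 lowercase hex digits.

|K| = 6 > B = 3, so first hash the key.
H(K): sum = 115+117+88+68+111+112 = 611 → 02 63.
Zero-pad H(K) = 02 63 to 3 bytes: K' = 02 63 00.

026300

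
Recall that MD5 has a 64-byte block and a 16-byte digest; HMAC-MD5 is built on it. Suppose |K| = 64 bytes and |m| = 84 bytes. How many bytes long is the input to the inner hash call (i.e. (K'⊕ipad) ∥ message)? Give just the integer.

Key is 64 ≤ 64 bytes, zero-padded: |K'| = 64.
Inner input = (K'⊕ipad) ∥ m → 64 + 84 = 148 bytes.

148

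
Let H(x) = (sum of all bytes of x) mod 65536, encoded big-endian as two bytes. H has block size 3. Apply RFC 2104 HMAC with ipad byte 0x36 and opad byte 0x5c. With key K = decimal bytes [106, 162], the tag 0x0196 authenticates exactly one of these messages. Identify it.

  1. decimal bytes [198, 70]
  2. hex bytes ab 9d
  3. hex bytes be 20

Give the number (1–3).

Key decimal bytes [106, 162] = 6a a2 is 2 bytes ≤ B = 3; zero-pad to 3 bytes: K' = 6a a2 00.
K' ⊕ ipad = 5c 94 36; K' ⊕ opad = 36 fe 5c.
m1: inner = H(5c 94 36 c6 46) = 02 32; tag = H(36 fe 5c 02 32) = 01c4
m2: inner = H(5c 94 36 ab 9d) = 02 6e; tag = H(36 fe 5c 02 6e) = 0200
m3: inner = H(5c 94 36 be 20) = 02 04; tag = H(36 fe 5c 02 04) = 0196 ← matches

3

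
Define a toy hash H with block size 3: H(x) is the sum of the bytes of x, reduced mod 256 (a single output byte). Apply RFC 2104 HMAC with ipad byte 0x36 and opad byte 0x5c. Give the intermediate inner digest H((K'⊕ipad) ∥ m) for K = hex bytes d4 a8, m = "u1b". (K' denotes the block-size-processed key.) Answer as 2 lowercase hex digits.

be

Key hex bytes d4 a8 is 2 bytes ≤ B = 3; zero-pad to 3 bytes: K' = d4 a8 00.
K' ⊕ ipad = e2 9e 36.
Inner input = e2 9e 36 ∥ 75 31 62.
Inner hash: sum = 226+158+54+117+49+98 = 702; mod 256 = 190 → be.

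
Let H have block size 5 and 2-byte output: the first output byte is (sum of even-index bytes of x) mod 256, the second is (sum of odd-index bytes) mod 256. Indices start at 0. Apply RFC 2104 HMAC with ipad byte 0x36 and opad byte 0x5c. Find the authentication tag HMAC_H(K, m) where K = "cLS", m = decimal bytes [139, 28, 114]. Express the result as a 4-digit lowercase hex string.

Key "cLS" = 63 4c 53 is 3 bytes ≤ B = 5; zero-pad to 5 bytes: K' = 63 4c 53 00 00.
K' ⊕ ipad = 55 7a 65 36 36.  K' ⊕ opad = 3f 10 0f 5c 5c.
Inner input = (K'⊕ipad) ∥ m = 55 7a 65 36 36 ∥ 8b 1c 72.
Inner hash: even-index sum = 268 mod 256 = 12; odd-index sum = 429 mod 256 = 173 → 0c ad.
Outer input = (K'⊕opad) ∥ inner = 3f 10 0f 5c 5c ∥ 0c ad.
Outer hash (tag): even-index sum = 343 mod 256 = 87; odd-index sum = 120 mod 256 = 120 → 57 78.

5778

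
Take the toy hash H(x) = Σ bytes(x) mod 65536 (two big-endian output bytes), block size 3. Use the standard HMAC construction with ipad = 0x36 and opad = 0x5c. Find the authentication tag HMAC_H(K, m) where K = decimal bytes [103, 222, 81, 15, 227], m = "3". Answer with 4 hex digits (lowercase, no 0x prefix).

01ea

Key decimal bytes [103, 222, 81, 15, 227] = 67 de 51 0f e3 is 5 bytes > B = 3, so hash it first: H(key) = 02 88, then zero-pad to 3 bytes: K' = 02 88 00.
K' ⊕ ipad = 34 be 36.  K' ⊕ opad = 5e d4 5c.
Inner input = (K'⊕ipad) ∥ m = 34 be 36 ∥ 33.
Inner hash: sum = 52+190+54+51 = 347 → 01 5b.
Outer input = (K'⊕opad) ∥ inner = 5e d4 5c ∥ 01 5b.
Outer hash (tag): sum = 94+212+92+1+91 = 490 → 01 ea.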